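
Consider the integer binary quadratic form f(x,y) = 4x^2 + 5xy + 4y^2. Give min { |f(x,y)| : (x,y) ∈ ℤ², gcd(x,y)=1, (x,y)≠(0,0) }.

translate: b→-3 (≡5 mod 8), so (4,5,4)→(4,-3,3)
flip: (4,-3,3)→(3,3,4)
reduced (well bottom): (3,3,4) with a≤c, −a<b≤a
well minimum = a = 3

3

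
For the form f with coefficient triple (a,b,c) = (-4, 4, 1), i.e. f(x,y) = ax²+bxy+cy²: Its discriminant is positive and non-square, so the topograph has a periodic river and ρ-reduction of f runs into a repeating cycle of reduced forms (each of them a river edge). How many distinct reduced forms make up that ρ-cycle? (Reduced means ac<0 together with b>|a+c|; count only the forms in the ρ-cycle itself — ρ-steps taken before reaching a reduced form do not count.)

D = 32, ⌊√D⌋ = 5
river: ρ → (1,4,-4)
river: ρ → (-4,4,1)
ρ-cycle length = 2 (tail of 0 descent steps not counted)

2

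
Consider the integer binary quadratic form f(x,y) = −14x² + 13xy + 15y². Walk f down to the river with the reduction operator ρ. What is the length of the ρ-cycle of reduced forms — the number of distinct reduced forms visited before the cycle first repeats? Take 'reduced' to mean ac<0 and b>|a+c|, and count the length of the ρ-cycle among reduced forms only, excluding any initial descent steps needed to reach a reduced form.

D = 1009, ⌊√D⌋ = 31
river: ρ → (15,17,-12)
river: ρ → (-12,31,1)
river: ρ → (1,31,-12)
river: ρ → (-12,17,15)
river: ρ → (15,13,-14)
river: ρ → (-14,15,14)
river: ρ → (14,13,-15)
river: ρ → (-15,17,12)
river: ρ → (12,31,-1)
river: ρ → (-1,31,12)
river: ρ → (12,17,-15)
river: ρ → (-15,13,14)
river: ρ → (14,15,-14)
river: ρ → (-14,13,15)
ρ-cycle length = 14 (tail of 0 descent steps not counted)

14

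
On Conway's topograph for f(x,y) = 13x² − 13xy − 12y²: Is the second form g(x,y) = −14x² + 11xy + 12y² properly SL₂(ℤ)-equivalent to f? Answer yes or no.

D₁ = 793, D₂ = 793
river cycle of f (length 12): (-12, 13, 13), (13, 13, -12), (-12, 11, 14), (14, 17, -9), (-9, 19, 12), (12, 5, -16), (-16, 27, 1), (1, 27, -16), (-16, 5, 12), (12, 19, -9), … (2 more)
river cycle of g (length 12): (12, 13, -13), (-13, 13, 12), (12, 11, -14), (-14, 17, 9), (9, 19, -12), (-12, 5, 16), (16, 27, -1), (-1, 27, 16), (16, 5, -12), (-12, 19, 9), … (2 more)
cycles differ ⇒ inequivalent

no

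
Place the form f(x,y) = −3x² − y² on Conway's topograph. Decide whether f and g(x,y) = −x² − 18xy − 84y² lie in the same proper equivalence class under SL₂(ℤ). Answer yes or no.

D₁ = -12, D₂ = -12
f is negative-definite; reduce −f:
−f: flip: (3,0,1)→(1,0,3)
−f: reduced (well bottom): (1,0,3) with a≤c, −a<b≤a
flip sign back: reduced form of f is (-1,0,-3)
g is negative-definite; reduce −g:
−g: translate: b→0 (≡18 mod 2), so (1,18,84)→(1,0,3)
−g: reduced (well bottom): (1,0,3) with a≤c, −a<b≤a
flip sign back: reduced form of g is (-1,0,-3)
reduced forms (-1, 0, -3) vs (-1, 0, -3) ⇒ equivalent

yes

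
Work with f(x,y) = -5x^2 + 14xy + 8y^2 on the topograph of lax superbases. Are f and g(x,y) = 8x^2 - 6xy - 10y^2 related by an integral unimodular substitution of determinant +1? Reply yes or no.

D₁ = 356, D₂ = 356
river cycle of f (length 10): (8, 18, -1), (-1, 18, 8), (8, 14, -5), (-5, 16, 5), (5, 14, -8), (-8, 18, 1), (1, 18, -8), (-8, 14, 5), (5, 16, -5), (-5, 14, 8)
river cycle of g (length 14): (-10, 6, 8), (8, 10, -8), (-8, 6, 10), (10, 14, -4), (-4, 18, 2), (2, 18, -4), (-4, 14, 10), (10, 6, -8), (-8, 10, 8), (8, 6, -10), … (4 more)
cycles differ ⇒ inequivalent

no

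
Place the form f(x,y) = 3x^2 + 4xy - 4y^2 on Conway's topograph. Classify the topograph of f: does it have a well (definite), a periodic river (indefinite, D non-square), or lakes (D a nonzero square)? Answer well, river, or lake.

D = b²−4ac = 4² − 4·3·(-4) = 64
D = 8² is a perfect square ⇒ form factors over ℤ ⇒ lakes

lake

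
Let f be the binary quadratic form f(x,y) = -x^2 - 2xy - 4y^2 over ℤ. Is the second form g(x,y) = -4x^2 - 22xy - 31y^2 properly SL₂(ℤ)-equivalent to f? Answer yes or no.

D₁ = -12, D₂ = -12
f is negative-definite; reduce −f:
−f: translate: b→0 (≡2 mod 2), so (1,2,4)→(1,0,3)
−f: reduced (well bottom): (1,0,3) with a≤c, −a<b≤a
flip sign back: reduced form of f is (-1,0,-3)
g is negative-definite; reduce −g:
−g: translate: b→-2 (≡22 mod 8), so (4,22,31)→(4,-2,1)
−g: flip: (4,-2,1)→(1,2,4)
−g: translate: b→0 (≡2 mod 2), so (1,2,4)→(1,0,3)
−g: reduced (well bottom): (1,0,3) with a≤c, −a<b≤a
flip sign back: reduced form of g is (-1,0,-3)
reduced forms (-1, 0, -3) vs (-1, 0, -3) ⇒ equivalent

yes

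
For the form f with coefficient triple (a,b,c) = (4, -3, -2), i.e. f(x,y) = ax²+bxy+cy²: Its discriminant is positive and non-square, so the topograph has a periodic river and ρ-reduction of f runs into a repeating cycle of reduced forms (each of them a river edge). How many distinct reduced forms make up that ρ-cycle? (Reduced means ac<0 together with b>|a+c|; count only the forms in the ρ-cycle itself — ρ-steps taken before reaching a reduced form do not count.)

D = 41, ⌊√D⌋ = 6
descent: ρ → (-2,3,4)  [lands on river]
river: ρ → (4,5,-1)
river: ρ → (-1,5,4)
river: ρ → (4,3,-2)
river: ρ → (-2,5,2)
river: ρ → (2,3,-4)
river: ρ → (-4,5,1)
river: ρ → (1,5,-4)
river: ρ → (-4,3,2)
river: ρ → (2,5,-2)
ρ-cycle length = 10 (tail of 1 descent step not counted)

10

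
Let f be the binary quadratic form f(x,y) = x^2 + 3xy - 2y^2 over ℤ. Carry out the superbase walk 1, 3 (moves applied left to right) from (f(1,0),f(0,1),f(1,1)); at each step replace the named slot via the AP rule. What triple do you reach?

start (1,-2,2) = (f(1,0),f(0,1),f(1,1))
replace slot 1: 2·((-2)+2) − 1 = -1 → (-1,-2,2)
replace slot 3: 2·((-1)+(-2)) − 2 = -8 → (-1,-2,-8)

-1,-2,-8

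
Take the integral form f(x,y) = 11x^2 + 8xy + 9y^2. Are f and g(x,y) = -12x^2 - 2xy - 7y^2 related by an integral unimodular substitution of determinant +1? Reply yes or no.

D₁ = -332, D₂ = -332
f: flip: (11,8,9)→(9,-8,11)
f: reduced (well bottom): (9,-8,11) with a≤c, −a<b≤a
g is negative-definite; reduce −g:
−g: flip: (12,2,7)→(7,-2,12)
−g: reduced (well bottom): (7,-2,12) with a≤c, −a<b≤a
flip sign back: reduced form of g is (-7,2,-12)
reduced forms (9, -8, 11) vs (-7, 2, -12) ⇒ inequivalent

no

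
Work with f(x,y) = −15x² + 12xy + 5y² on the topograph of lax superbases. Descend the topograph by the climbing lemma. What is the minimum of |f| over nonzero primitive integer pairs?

river: ρ → (5,18,-6)
river: ρ → (-6,18,5)
river: ρ → (5,12,-15)
river: ρ → (-15,18,2)
river: ρ → (2,18,-15)
river: ρ → (-15,12,5)
closes: descent 0, river 6
min |a| on river = 2

2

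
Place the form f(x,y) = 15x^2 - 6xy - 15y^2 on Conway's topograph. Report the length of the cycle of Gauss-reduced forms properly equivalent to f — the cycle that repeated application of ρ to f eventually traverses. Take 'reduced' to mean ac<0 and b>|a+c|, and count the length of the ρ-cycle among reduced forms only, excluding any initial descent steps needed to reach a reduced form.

D = 936, ⌊√D⌋ = 30
descent: ρ → (-15,6,15)  [lands on river]
river: ρ → (15,24,-6)
river: ρ → (-6,24,15)
river: ρ → (15,6,-15)
river: ρ → (-15,24,6)
river: ρ → (6,24,-15)
ρ-cycle length = 6 (tail of 1 descent step not counted)

6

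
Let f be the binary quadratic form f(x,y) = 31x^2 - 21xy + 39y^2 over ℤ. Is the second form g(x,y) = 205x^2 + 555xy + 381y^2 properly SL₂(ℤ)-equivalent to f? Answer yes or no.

D₁ = -4395, D₂ = -4395
f: reduced (well bottom): (31,-21,39) with a≤c, −a<b≤a
g: translate: b→145 (≡555 mod 410), so (205,555,381)→(205,145,31)
g: flip: (205,145,31)→(31,-145,205)
g: translate: b→-21 (≡-145 mod 62), so (31,-145,205)→(31,-21,39)
g: reduced (well bottom): (31,-21,39) with a≤c, −a<b≤a
reduced forms (31, -21, 39) vs (31, -21, 39) ⇒ equivalent

yes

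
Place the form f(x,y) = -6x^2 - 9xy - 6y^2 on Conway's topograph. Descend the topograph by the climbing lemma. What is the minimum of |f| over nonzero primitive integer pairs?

translate: b→-3 (≡9 mod 12), so (6,9,6)→(6,-3,3)
flip: (6,-3,3)→(3,3,6)
reduced (well bottom): (3,3,6) with a≤c, −a<b≤a
well minimum |f| = |-3| = 3 (negative-definite)

3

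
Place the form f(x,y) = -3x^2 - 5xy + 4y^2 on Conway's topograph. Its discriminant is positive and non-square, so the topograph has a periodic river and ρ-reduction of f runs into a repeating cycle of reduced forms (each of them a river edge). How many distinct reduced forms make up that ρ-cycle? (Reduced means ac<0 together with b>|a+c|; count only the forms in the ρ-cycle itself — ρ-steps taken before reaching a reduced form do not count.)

D = 73, ⌊√D⌋ = 8
descent: ρ → (4,5,-3)  [lands on river]
river: ρ → (-3,7,2)
river: ρ → (2,5,-6)
river: ρ → (-6,7,1)
river: ρ → (1,7,-6)
river: ρ → (-6,5,2)
river: ρ → (2,7,-3)
river: ρ → (-3,5,4)
river: ρ → (4,3,-4)
river: ρ → (-4,5,3)
river: ρ → (3,7,-2)
river: ρ → (-2,5,6)
river: ρ → (6,7,-1)
river: ρ → (-1,7,6)
river: ρ → (6,5,-2)
river: ρ → (-2,7,3)
river: ρ → (3,5,-4)
river: ρ → (-4,3,4)
ρ-cycle length = 18 (tail of 1 descent step not counted)

18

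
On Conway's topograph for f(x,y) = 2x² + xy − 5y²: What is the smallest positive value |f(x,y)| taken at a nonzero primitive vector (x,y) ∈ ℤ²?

descent: ρ → (-5,-1,2)
descent: ρ → (2,5,-2)  [lands on river]
river: ρ → (-2,3,4)
river: ρ → (4,5,-1)
river: ρ → (-1,5,4)
river: ρ → (4,3,-2)
river: ρ → (-2,5,2)
river: ρ → (2,3,-4)
river: ρ → (-4,5,1)
river: ρ → (1,5,-4)
river: ρ → (-4,3,2)
closes: descent 2, river 10
min |a| on river = 1

1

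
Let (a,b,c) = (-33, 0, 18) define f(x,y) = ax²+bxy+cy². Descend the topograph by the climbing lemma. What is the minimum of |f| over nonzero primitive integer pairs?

descent: ρ → (18,36,-15)  [lands on river]
river: ρ → (-15,24,30)
river: ρ → (30,36,-9)
river: ρ → (-9,36,30)
river: ρ → (30,24,-15)
river: ρ → (-15,36,18)
closes: descent 1, river 6
min |a| on river = 9

9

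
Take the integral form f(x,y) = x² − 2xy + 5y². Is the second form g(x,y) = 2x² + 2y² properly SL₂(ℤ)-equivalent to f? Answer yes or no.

D₁ = -16, D₂ = -16
f: translate: b→0 (≡-2 mod 2), so (1,-2,5)→(1,0,4)
f: reduced (well bottom): (1,0,4) with a≤c, −a<b≤a
g: reduced (well bottom): (2,0,2) with a≤c, −a<b≤a
reduced forms (1, 0, 4) vs (2, 0, 2) ⇒ inequivalent

no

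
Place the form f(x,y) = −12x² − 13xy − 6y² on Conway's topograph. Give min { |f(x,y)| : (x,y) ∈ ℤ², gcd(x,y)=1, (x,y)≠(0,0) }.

translate: b→-11 (≡13 mod 24), so (12,13,6)→(12,-11,5)
flip: (12,-11,5)→(5,11,12)
translate: b→1 (≡11 mod 10), so (5,11,12)→(5,1,6)
reduced (well bottom): (5,1,6) with a≤c, −a<b≤a
well minimum |f| = |-5| = 5 (negative-definite)

5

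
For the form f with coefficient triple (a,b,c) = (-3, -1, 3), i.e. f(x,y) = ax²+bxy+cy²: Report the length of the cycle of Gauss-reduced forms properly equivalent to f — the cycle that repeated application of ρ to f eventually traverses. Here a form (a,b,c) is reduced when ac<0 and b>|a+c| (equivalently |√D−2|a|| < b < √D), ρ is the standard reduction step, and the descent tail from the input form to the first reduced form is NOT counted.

D = 37, ⌊√D⌋ = 6
descent: ρ → (3,1,-3)  [lands on river]
river: ρ → (-3,5,1)
river: ρ → (1,5,-3)
river: ρ → (-3,1,3)
river: ρ → (3,5,-1)
river: ρ → (-1,5,3)
ρ-cycle length = 6 (tail of 1 descent step not counted)

6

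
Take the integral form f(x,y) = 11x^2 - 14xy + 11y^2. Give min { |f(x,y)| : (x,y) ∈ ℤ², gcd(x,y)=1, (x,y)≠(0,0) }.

translate: b→8 (≡-14 mod 22), so (11,-14,11)→(11,8,8)
flip: (11,8,8)→(8,-8,11)
translate: b→8 (≡-8 mod 16), so (8,-8,11)→(8,8,11)
reduced (well bottom): (8,8,11) with a≤c, −a<b≤a
well minimum = a = 8

8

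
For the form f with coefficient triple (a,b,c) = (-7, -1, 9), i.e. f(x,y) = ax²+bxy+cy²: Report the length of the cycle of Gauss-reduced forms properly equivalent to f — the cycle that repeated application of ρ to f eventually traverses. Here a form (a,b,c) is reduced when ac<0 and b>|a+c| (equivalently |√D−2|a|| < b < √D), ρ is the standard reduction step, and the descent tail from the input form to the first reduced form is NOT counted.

D = 253, ⌊√D⌋ = 15
descent: ρ → (9,1,-7)
descent: ρ → (-7,13,3)  [lands on river]
river: ρ → (3,11,-11)
river: ρ → (-11,11,3)
river: ρ → (3,13,-7)
river: ρ → (-7,15,1)
river: ρ → (1,15,-7)
ρ-cycle length = 6 (tail of 2 descent steps not counted)

6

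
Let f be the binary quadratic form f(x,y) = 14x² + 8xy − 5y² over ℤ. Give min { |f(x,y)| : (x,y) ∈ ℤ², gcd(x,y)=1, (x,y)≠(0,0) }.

descent: ρ → (-5,12,10)  [lands on river]
river: ρ → (10,8,-7)
river: ρ → (-7,6,11)
river: ρ → (11,16,-2)
river: ρ → (-2,16,11)
river: ρ → (11,6,-7)
river: ρ → (-7,8,10)
river: ρ → (10,12,-5)
river: ρ → (-5,18,1)
river: ρ → (1,18,-5)
closes: descent 1, river 10
min |a| on river = 1

1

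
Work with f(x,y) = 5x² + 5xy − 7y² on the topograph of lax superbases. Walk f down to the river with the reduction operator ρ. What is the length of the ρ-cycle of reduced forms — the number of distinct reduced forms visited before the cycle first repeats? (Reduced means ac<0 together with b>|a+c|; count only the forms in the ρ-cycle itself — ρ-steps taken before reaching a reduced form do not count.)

D = 165, ⌊√D⌋ = 12
river: ρ → (-7,9,3)
river: ρ → (3,9,-7)
river: ρ → (-7,5,5)
river: ρ → (5,5,-7)
ρ-cycle length = 4 (tail of 0 descent steps not counted)

4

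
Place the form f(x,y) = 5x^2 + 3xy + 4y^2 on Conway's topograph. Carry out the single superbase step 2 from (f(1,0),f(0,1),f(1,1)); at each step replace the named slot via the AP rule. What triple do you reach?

start (5,4,12) = (f(1,0),f(0,1),f(1,1))
replace slot 2: 2·(5+12) − 4 = 30 → (5,30,12)

5,30,12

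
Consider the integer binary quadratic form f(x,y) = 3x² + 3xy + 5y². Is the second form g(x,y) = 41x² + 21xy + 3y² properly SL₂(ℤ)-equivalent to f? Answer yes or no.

D₁ = -51, D₂ = -51
f: reduced (well bottom): (3,3,5) with a≤c, −a<b≤a
g: flip: (41,21,3)→(3,-21,41)
g: translate: b→3 (≡-21 mod 6), so (3,-21,41)→(3,3,5)
g: reduced (well bottom): (3,3,5) with a≤c, −a<b≤a
reduced forms (3, 3, 5) vs (3, 3, 5) ⇒ equivalent

yes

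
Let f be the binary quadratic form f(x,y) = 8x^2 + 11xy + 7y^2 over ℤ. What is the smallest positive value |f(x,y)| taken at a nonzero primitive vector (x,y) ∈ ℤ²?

translate: b→-5 (≡11 mod 16), so (8,11,7)→(8,-5,4)
flip: (8,-5,4)→(4,5,8)
translate: b→-3 (≡5 mod 8), so (4,5,8)→(4,-3,7)
reduced (well bottom): (4,-3,7) with a≤c, −a<b≤a
well minimum = a = 4

4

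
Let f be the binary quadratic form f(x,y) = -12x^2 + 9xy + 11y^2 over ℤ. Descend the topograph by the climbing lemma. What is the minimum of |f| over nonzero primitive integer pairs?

river: ρ → (11,13,-10)
river: ρ → (-10,7,14)
river: ρ → (14,21,-3)
river: ρ → (-3,21,14)
river: ρ → (14,7,-10)
river: ρ → (-10,13,11)
river: ρ → (11,9,-12)
river: ρ → (-12,15,8)
river: ρ → (8,17,-10)
river: ρ → (-10,23,2)
river: ρ → (2,21,-21)
river: ρ → (-21,21,2)
river: ρ → (2,23,-10)
river: ρ → (-10,17,8)
river: ρ → (8,15,-12)
river: ρ → (-12,9,11)
closes: descent 0, river 16
min |a| on river = 2

2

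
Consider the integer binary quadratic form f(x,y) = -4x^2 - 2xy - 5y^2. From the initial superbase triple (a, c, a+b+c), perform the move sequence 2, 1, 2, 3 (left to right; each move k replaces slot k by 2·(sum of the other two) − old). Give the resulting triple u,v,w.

start (-4,-5,-11) = (f(1,0),f(0,1),f(1,1))
replace slot 2: 2·((-4)+(-11)) − (-5) = -25 → (-4,-25,-11)
replace slot 1: 2·((-25)+(-11)) − (-4) = -68 → (-68,-25,-11)
replace slot 2: 2·((-68)+(-11)) − (-25) = -133 → (-68,-133,-11)
replace slot 3: 2·((-68)+(-133)) − (-11) = -391 → (-68,-133,-391)

-68,-133,-391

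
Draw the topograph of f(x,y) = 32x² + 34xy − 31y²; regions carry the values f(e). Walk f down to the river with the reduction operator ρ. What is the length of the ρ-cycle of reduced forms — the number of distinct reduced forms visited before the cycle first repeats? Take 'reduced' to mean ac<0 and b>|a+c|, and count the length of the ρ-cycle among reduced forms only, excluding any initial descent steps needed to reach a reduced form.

D = 5124, ⌊√D⌋ = 71
river: ρ → (-31,28,35)
river: ρ → (35,42,-24)
river: ρ → (-24,54,23)
river: ρ → (23,38,-40)
river: ρ → (-40,42,21)
river: ρ → (21,42,-40)
river: ρ → (-40,38,23)
river: ρ → (23,54,-24)
river: ρ → (-24,42,35)
river: ρ → (35,28,-31)
river: ρ → (-31,34,32)
river: ρ → (32,30,-33)
river: ρ → (-33,36,29)
river: ρ → (29,22,-40)
river: ρ → (-40,58,11)
river: ρ → (11,52,-55)
river: ρ → (-55,58,8)
river: ρ → (8,70,-7)
river: ρ → (-7,70,8)
river: ρ → (8,58,-55)
river: ρ → (-55,52,11)
river: ρ → (11,58,-40)
river: ρ → (-40,22,29)
river: ρ → (29,36,-33)
river: ρ → (-33,30,32)
river: ρ → (32,34,-31)
ρ-cycle length = 26 (tail of 0 descent steps not counted)

26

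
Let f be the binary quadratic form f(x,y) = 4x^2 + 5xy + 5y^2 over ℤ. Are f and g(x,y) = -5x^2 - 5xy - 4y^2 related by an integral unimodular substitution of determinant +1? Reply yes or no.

D₁ = -55, D₂ = -55
f: translate: b→-3 (≡5 mod 8), so (4,5,5)→(4,-3,4)
f: flip: (4,-3,4)→(4,3,4)
f: reduced (well bottom): (4,3,4) with a≤c, −a<b≤a
g is negative-definite; reduce −g:
−g: flip: (5,5,4)→(4,-5,5)
−g: translate: b→3 (≡-5 mod 8), so (4,-5,5)→(4,3,4)
−g: reduced (well bottom): (4,3,4) with a≤c, −a<b≤a
flip sign back: reduced form of g is (-4,-3,-4)
reduced forms (4, 3, 4) vs (-4, -3, -4) ⇒ inequivalent

no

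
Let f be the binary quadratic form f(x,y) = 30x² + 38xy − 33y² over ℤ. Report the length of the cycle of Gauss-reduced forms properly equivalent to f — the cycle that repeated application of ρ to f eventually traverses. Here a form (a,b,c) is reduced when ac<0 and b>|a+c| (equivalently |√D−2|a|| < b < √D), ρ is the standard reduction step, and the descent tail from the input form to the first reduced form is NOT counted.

D = 5404, ⌊√D⌋ = 73
river: ρ → (-33,28,35)
river: ρ → (35,42,-26)
river: ρ → (-26,62,15)
river: ρ → (15,58,-34)
river: ρ → (-34,10,39)
river: ρ → (39,68,-5)
river: ρ → (-5,72,11)
river: ρ → (11,60,-41)
river: ρ → (-41,22,30)
river: ρ → (30,38,-33)
ρ-cycle length = 10 (tail of 0 descent steps not counted)

10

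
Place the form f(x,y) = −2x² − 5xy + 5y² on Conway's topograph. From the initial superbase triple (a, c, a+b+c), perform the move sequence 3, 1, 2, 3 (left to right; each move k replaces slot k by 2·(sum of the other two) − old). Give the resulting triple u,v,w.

start (-2,5,-2) = (f(1,0),f(0,1),f(1,1))
replace slot 3: 2·((-2)+5) − (-2) = 8 → (-2,5,8)
replace slot 1: 2·(5+8) − (-2) = 28 → (28,5,8)
replace slot 2: 2·(28+8) − 5 = 67 → (28,67,8)
replace slot 3: 2·(28+67) − 8 = 182 → (28,67,182)

28,67,182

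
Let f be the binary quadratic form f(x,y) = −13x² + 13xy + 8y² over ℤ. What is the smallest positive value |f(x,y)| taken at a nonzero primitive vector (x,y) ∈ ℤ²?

river: ρ → (8,19,-7)
river: ρ → (-7,23,2)
river: ρ → (2,21,-18)
river: ρ → (-18,15,5)
river: ρ → (5,15,-18)
river: ρ → (-18,21,2)
river: ρ → (2,23,-7)
river: ρ → (-7,19,8)
river: ρ → (8,13,-13)
river: ρ → (-13,13,8)
closes: descent 0, river 10
min |a| on river = 2

2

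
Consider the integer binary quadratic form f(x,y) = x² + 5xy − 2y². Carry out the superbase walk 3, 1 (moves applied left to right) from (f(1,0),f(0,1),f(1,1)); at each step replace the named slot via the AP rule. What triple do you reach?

start (1,-2,4) = (f(1,0),f(0,1),f(1,1))
replace slot 3: 2·(1+(-2)) − 4 = -6 → (1,-2,-6)
replace slot 1: 2·((-2)+(-6)) − 1 = -17 → (-17,-2,-6)

-17,-2,-6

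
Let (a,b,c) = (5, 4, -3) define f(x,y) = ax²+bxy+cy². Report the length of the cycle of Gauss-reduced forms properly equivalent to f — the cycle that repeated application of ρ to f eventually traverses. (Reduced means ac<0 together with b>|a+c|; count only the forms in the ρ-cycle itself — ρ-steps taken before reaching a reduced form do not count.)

D = 76, ⌊√D⌋ = 8
river: ρ → (-3,8,1)
river: ρ → (1,8,-3)
river: ρ → (-3,4,5)
river: ρ → (5,6,-2)
river: ρ → (-2,6,5)
river: ρ → (5,4,-3)
ρ-cycle length = 6 (tail of 0 descent steps not counted)

6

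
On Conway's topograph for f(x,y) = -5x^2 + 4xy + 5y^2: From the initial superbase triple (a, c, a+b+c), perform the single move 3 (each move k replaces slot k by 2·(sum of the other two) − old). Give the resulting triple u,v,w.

start (-5,5,4) = (f(1,0),f(0,1),f(1,1))
replace slot 3: 2·((-5)+5) − 4 = -4 → (-5,5,-4)

-5,5,-4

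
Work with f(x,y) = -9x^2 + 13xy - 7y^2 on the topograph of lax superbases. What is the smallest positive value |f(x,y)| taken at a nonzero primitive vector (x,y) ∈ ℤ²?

translate: b→5 (≡-13 mod 18), so (9,-13,7)→(9,5,3)
flip: (9,5,3)→(3,-5,9)
translate: b→1 (≡-5 mod 6), so (3,-5,9)→(3,1,7)
reduced (well bottom): (3,1,7) with a≤c, −a<b≤a
well minimum |f| = |-3| = 3 (negative-definite)

3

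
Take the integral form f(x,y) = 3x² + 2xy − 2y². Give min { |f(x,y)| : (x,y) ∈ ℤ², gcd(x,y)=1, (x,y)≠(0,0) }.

river: ρ → (-2,2,3)
river: ρ → (3,4,-1)
river: ρ → (-1,4,3)
river: ρ → (3,2,-2)
closes: descent 0, river 4
min |a| on river = 1

1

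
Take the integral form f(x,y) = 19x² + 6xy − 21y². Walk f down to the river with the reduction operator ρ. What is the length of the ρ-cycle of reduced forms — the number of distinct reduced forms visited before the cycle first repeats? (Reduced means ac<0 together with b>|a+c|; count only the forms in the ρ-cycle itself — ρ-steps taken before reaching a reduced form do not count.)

D = 1632, ⌊√D⌋ = 40
river: ρ → (-21,36,4)
river: ρ → (4,36,-21)
river: ρ → (-21,6,19)
river: ρ → (19,32,-8)
river: ρ → (-8,32,19)
river: ρ → (19,6,-21)
ρ-cycle length = 6 (tail of 0 descent steps not counted)

6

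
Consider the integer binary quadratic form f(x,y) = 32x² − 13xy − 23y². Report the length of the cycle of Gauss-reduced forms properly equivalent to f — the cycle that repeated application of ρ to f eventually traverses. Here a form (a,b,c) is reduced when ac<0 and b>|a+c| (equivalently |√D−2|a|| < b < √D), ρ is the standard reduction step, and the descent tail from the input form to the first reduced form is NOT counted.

D = 3113, ⌊√D⌋ = 55
descent: ρ → (-23,13,32)  [lands on river]
river: ρ → (32,51,-4)
river: ρ → (-4,53,19)
river: ρ → (19,23,-34)
river: ρ → (-34,45,8)
river: ρ → (8,51,-16)
river: ρ → (-16,45,17)
river: ρ → (17,23,-38)
river: ρ → (-38,53,2)
river: ρ → (2,55,-11)
river: ρ → (-11,55,2)
river: ρ → (2,53,-38)
river: ρ → (-38,23,17)
river: ρ → (17,45,-16)
river: ρ → (-16,51,8)
river: ρ → (8,45,-34)
river: ρ → (-34,23,19)
river: ρ → (19,53,-4)
river: ρ → (-4,51,32)
river: ρ → (32,13,-23)
river: ρ → (-23,33,22)
river: ρ → (22,55,-1)
river: ρ → (-1,55,22)
river: ρ → (22,33,-23)
ρ-cycle length = 24 (tail of 1 descent step not counted)

24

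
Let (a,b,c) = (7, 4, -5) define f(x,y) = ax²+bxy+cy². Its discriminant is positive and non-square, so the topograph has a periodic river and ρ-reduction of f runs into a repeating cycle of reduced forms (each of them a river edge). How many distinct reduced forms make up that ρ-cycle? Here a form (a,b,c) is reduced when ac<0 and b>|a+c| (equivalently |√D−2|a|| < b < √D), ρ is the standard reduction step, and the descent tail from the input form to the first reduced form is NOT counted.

D = 156, ⌊√D⌋ = 12
river: ρ → (-5,6,6)
river: ρ → (6,6,-5)
river: ρ → (-5,4,7)
river: ρ → (7,10,-2)
river: ρ → (-2,10,7)
river: ρ → (7,4,-5)
ρ-cycle length = 6 (tail of 0 descent steps not counted)

6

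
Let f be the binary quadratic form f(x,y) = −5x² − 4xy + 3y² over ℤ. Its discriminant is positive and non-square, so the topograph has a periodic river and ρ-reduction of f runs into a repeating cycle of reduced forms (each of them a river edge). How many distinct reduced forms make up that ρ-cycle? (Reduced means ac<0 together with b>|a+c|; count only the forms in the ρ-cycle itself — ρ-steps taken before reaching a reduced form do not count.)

D = 76, ⌊√D⌋ = 8
descent: ρ → (3,4,-5)  [lands on river]
river: ρ → (-5,6,2)
river: ρ → (2,6,-5)
river: ρ → (-5,4,3)
river: ρ → (3,8,-1)
river: ρ → (-1,8,3)
ρ-cycle length = 6 (tail of 1 descent step not counted)

6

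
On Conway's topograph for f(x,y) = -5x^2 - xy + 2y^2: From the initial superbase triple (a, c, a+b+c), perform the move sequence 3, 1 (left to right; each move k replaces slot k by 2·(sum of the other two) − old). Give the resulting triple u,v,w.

start (-5,2,-4) = (f(1,0),f(0,1),f(1,1))
replace slot 3: 2·((-5)+2) − (-4) = -2 → (-5,2,-2)
replace slot 1: 2·(2+(-2)) − (-5) = 5 → (5,2,-2)

5,2,-2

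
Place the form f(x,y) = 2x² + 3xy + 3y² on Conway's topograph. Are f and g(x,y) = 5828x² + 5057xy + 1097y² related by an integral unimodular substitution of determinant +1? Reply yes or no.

D₁ = -15, D₂ = -15
f: translate: b→-1 (≡3 mod 4), so (2,3,3)→(2,-1,2)
f: flip: (2,-1,2)→(2,1,2)
f: reduced (well bottom): (2,1,2) with a≤c, −a<b≤a
g: flip: (5828,5057,1097)→(1097,-5057,5828)
g: translate: b→-669 (≡-5057 mod 2194), so (1097,-5057,5828)→(1097,-669,102)
g: flip: (1097,-669,102)→(102,669,1097)
g: translate: b→57 (≡669 mod 204), so (102,669,1097)→(102,57,8)
g: flip: (102,57,8)→(8,-57,102)
g: translate: b→7 (≡-57 mod 16), so (8,-57,102)→(8,7,2)
g: flip: (8,7,2)→(2,-7,8)
g: translate: b→1 (≡-7 mod 4), so (2,-7,8)→(2,1,2)
g: reduced (well bottom): (2,1,2) with a≤c, −a<b≤a
reduced forms (2, 1, 2) vs (2, 1, 2) ⇒ equivalent

yes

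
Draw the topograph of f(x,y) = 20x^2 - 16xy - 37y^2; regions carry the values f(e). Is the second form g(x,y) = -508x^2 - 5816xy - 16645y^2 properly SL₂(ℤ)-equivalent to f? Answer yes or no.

D₁ = 3216, D₂ = 3216
river cycle of f (length 10): (20, 24, -33), (-33, 42, 11), (11, 46, -25), (-25, 54, 3), (3, 54, -25), (-25, 46, 11), (11, 42, -33), (-33, 24, 20), (20, 56, -1), (-1, 56, 20)
river cycle of g (length 10): (20, 24, -33), (-33, 42, 11), (11, 46, -25), (-25, 54, 3), (3, 54, -25), (-25, 46, 11), (11, 42, -33), (-33, 24, 20), (20, 56, -1), (-1, 56, 20)
cycles coincide ⇒ equivalent

yes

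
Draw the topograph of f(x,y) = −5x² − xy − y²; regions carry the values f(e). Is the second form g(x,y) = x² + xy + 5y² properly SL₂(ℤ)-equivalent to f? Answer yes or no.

D₁ = -19, D₂ = -19
f is negative-definite; reduce −f:
−f: flip: (5,1,1)→(1,-1,5)
−f: translate: b→1 (≡-1 mod 2), so (1,-1,5)→(1,1,5)
−f: reduced (well bottom): (1,1,5) with a≤c, −a<b≤a
flip sign back: reduced form of f is (-1,-1,-5)
g: reduced (well bottom): (1,1,5) with a≤c, −a<b≤a
reduced forms (-1, -1, -5) vs (1, 1, 5) ⇒ inequivalent

no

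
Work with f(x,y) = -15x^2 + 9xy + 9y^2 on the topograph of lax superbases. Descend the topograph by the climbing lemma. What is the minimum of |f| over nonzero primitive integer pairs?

river: ρ → (9,9,-15)
river: ρ → (-15,21,3)
river: ρ → (3,21,-15)
river: ρ → (-15,9,9)
closes: descent 0, river 4
min |a| on river = 3

3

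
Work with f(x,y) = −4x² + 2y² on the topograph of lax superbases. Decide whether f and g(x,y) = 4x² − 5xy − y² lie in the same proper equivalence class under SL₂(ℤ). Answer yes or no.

D₁ = 32, D₂ = 41
discriminants differ ⇒ not SL₂(ℤ)-equivalent

no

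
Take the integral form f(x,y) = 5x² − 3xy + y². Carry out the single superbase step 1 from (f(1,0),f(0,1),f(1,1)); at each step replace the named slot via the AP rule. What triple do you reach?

start (5,1,3) = (f(1,0),f(0,1),f(1,1))
replace slot 1: 2·(1+3) − 5 = 3 → (3,1,3)

3,1,3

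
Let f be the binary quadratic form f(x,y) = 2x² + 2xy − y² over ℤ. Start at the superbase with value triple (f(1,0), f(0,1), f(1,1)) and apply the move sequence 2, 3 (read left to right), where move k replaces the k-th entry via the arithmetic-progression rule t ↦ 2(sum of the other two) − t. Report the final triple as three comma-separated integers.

start (2,-1,3) = (f(1,0),f(0,1),f(1,1))
replace slot 2: 2·(2+3) − (-1) = 11 → (2,11,3)
replace slot 3: 2·(2+11) − 3 = 23 → (2,11,23)

2,11,23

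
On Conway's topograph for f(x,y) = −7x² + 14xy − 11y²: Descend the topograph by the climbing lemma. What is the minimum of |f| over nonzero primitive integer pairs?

translate: b→0 (≡-14 mod 14), so (7,-14,11)→(7,0,4)
flip: (7,0,4)→(4,0,7)
reduced (well bottom): (4,0,7) with a≤c, −a<b≤a
well minimum |f| = |-4| = 4 (negative-definite)

4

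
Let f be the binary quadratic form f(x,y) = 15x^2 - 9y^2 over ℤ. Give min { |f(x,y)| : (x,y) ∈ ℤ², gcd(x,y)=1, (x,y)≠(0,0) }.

descent: ρ → (-9,18,6)  [lands on river]
river: ρ → (6,18,-9)
closes: descent 1, river 2
min |a| on river = 6

6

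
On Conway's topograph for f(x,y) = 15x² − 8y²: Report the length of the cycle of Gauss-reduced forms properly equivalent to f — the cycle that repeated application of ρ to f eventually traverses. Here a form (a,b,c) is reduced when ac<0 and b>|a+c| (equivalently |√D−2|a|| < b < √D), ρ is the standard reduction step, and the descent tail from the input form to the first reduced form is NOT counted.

D = 480, ⌊√D⌋ = 21
descent: ρ → (-8,16,7)  [lands on river]
river: ρ → (7,12,-12)
river: ρ → (-12,12,7)
river: ρ → (7,16,-8)
ρ-cycle length = 4 (tail of 1 descent step not counted)

4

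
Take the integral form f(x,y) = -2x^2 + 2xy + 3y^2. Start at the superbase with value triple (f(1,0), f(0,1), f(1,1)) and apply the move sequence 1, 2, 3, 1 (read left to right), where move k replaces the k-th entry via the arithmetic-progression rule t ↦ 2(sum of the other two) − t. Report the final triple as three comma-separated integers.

start (-2,3,3) = (f(1,0),f(0,1),f(1,1))
replace slot 1: 2·(3+3) − (-2) = 14 → (14,3,3)
replace slot 2: 2·(14+3) − 3 = 31 → (14,31,3)
replace slot 3: 2·(14+31) − 3 = 87 → (14,31,87)
replace slot 1: 2·(31+87) − 14 = 222 → (222,31,87)

222,31,87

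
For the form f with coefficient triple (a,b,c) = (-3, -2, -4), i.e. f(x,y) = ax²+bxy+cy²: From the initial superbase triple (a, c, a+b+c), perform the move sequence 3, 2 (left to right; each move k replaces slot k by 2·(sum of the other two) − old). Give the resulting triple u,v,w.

start (-3,-4,-9) = (f(1,0),f(0,1),f(1,1))
replace slot 3: 2·((-3)+(-4)) − (-9) = -5 → (-3,-4,-5)
replace slot 2: 2·((-3)+(-5)) − (-4) = -12 → (-3,-12,-5)

-3,-12,-5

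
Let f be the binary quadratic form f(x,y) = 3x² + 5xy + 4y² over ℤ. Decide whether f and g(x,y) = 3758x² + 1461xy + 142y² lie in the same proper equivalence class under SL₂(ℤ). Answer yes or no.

D₁ = -23, D₂ = -23
f: translate: b→-1 (≡5 mod 6), so (3,5,4)→(3,-1,2)
f: flip: (3,-1,2)→(2,1,3)
f: reduced (well bottom): (2,1,3) with a≤c, −a<b≤a
g: flip: (3758,1461,142)→(142,-1461,3758)
g: translate: b→-41 (≡-1461 mod 284), so (142,-1461,3758)→(142,-41,3)
g: flip: (142,-41,3)→(3,41,142)
g: translate: b→-1 (≡41 mod 6), so (3,41,142)→(3,-1,2)
g: flip: (3,-1,2)→(2,1,3)
g: reduced (well bottom): (2,1,3) with a≤c, −a<b≤a
reduced forms (2, 1, 3) vs (2, 1, 3) ⇒ equivalent

yes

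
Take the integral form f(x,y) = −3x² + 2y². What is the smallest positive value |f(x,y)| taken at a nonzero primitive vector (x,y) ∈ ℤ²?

descent: ρ → (2,4,-1)  [lands on river]
river: ρ → (-1,4,2)
closes: descent 1, river 2
min |a| on river = 1

1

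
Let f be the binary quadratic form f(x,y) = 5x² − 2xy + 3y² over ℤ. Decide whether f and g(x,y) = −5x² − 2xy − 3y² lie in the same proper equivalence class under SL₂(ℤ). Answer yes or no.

D₁ = -56, D₂ = -56
f: flip: (5,-2,3)→(3,2,5)
f: reduced (well bottom): (3,2,5) with a≤c, −a<b≤a
g is negative-definite; reduce −g:
−g: flip: (5,2,3)→(3,-2,5)
−g: reduced (well bottom): (3,-2,5) with a≤c, −a<b≤a
flip sign back: reduced form of g is (-3,2,-5)
reduced forms (3, 2, 5) vs (-3, 2, -5) ⇒ inequivalent

no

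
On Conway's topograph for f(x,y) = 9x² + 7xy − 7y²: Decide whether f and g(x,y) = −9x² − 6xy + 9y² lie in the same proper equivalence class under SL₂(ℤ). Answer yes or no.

D₁ = 301, D₂ = 360
discriminants differ ⇒ not SL₂(ℤ)-equivalent

no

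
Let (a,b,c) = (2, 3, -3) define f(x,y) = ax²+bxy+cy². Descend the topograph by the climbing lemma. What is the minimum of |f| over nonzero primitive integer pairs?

river: ρ → (-3,3,2)
river: ρ → (2,5,-1)
river: ρ → (-1,5,2)
river: ρ → (2,3,-3)
closes: descent 0, river 4
min |a| on river = 1

1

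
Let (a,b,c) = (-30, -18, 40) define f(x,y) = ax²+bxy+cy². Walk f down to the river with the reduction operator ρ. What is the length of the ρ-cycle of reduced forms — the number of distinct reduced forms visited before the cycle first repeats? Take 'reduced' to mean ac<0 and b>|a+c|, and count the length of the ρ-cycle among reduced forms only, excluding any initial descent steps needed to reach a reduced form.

D = 5124, ⌊√D⌋ = 71
descent: ρ → (40,18,-30)  [lands on river]
river: ρ → (-30,42,28)
river: ρ → (28,70,-2)
river: ρ → (-2,70,28)
river: ρ → (28,42,-30)
river: ρ → (-30,18,40)
river: ρ → (40,62,-8)
river: ρ → (-8,66,24)
river: ρ → (24,30,-44)
river: ρ → (-44,58,10)
river: ρ → (10,62,-32)
river: ρ → (-32,66,6)
river: ρ → (6,66,-32)
river: ρ → (-32,62,10)
river: ρ → (10,58,-44)
river: ρ → (-44,30,24)
river: ρ → (24,66,-8)
river: ρ → (-8,62,40)
ρ-cycle length = 18 (tail of 1 descent step not counted)

18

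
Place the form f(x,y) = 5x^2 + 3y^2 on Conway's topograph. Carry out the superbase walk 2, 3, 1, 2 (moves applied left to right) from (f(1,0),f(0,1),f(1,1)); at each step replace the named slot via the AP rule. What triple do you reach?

start (5,3,8) = (f(1,0),f(0,1),f(1,1))
replace slot 2: 2·(5+8) − 3 = 23 → (5,23,8)
replace slot 3: 2·(5+23) − 8 = 48 → (5,23,48)
replace slot 1: 2·(23+48) − 5 = 137 → (137,23,48)
replace slot 2: 2·(137+48) − 23 = 347 → (137,347,48)

137,347,48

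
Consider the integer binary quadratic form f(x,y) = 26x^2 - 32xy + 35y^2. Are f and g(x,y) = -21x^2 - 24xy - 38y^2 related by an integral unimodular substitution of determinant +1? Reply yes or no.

D₁ = -2616, D₂ = -2616
f: translate: b→20 (≡-32 mod 52), so (26,-32,35)→(26,20,29)
f: reduced (well bottom): (26,20,29) with a≤c, −a<b≤a
g is negative-definite; reduce −g:
−g: translate: b→-18 (≡24 mod 42), so (21,24,38)→(21,-18,35)
−g: reduced (well bottom): (21,-18,35) with a≤c, −a<b≤a
flip sign back: reduced form of g is (-21,18,-35)
reduced forms (26, 20, 29) vs (-21, 18, -35) ⇒ inequivalent

no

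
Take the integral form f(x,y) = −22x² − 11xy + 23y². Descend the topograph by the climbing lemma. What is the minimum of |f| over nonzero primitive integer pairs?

descent: ρ → (23,11,-22)  [lands on river]
river: ρ → (-22,33,12)
river: ρ → (12,39,-13)
river: ρ → (-13,39,12)
river: ρ → (12,33,-22)
river: ρ → (-22,11,23)
river: ρ → (23,35,-10)
river: ρ → (-10,45,3)
river: ρ → (3,45,-10)
river: ρ → (-10,35,23)
closes: descent 1, river 10
min |a| on river = 3

3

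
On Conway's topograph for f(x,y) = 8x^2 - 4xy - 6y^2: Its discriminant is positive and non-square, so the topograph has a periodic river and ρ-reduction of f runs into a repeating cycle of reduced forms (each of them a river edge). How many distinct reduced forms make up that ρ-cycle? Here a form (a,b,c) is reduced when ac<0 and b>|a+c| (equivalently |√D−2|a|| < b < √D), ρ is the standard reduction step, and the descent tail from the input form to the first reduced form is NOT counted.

D = 208, ⌊√D⌋ = 14
descent: ρ → (-6,4,8)  [lands on river]
river: ρ → (8,12,-2)
river: ρ → (-2,12,8)
river: ρ → (8,4,-6)
river: ρ → (-6,8,6)
river: ρ → (6,4,-8)
river: ρ → (-8,12,2)
river: ρ → (2,12,-8)
river: ρ → (-8,4,6)
river: ρ → (6,8,-6)
ρ-cycle length = 10 (tail of 1 descent step not counted)

10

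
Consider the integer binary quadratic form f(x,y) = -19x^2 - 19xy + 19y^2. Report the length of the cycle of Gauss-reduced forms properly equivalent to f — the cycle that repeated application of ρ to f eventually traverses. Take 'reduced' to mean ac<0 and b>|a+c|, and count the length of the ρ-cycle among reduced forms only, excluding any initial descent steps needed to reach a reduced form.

D = 1805, ⌊√D⌋ = 42
descent: ρ → (19,19,-19)  [lands on river]
river: ρ → (-19,19,19)
ρ-cycle length = 2 (tail of 1 descent step not counted)

2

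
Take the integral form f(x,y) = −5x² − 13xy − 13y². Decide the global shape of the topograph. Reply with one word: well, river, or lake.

D = b²−4ac = (-13)² − 4·(-5)·(-13) = -91
D < 0 ⇒ definite ⇒ every region one sign ⇒ single well

well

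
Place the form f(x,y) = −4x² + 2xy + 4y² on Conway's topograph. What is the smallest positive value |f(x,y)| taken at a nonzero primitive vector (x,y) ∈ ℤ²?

river: ρ → (4,6,-2)
river: ρ → (-2,6,4)
river: ρ → (4,2,-4)
river: ρ → (-4,6,2)
river: ρ → (2,6,-4)
river: ρ → (-4,2,4)
closes: descent 0, river 6
min |a| on river = 2

2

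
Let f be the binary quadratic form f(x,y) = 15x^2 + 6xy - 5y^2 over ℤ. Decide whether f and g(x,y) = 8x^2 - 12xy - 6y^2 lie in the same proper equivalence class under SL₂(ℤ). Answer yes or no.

D₁ = 336, D₂ = 336
river cycle of f (length 4): (-5, 14, 7), (7, 14, -5), (-5, 16, 4), (4, 16, -5)
river cycle of g (length 6): (-6, 12, 8), (8, 4, -10), (-10, 16, 2), (2, 16, -10), (-10, 4, 8), (8, 12, -6)
cycles differ ⇒ inequivalent

no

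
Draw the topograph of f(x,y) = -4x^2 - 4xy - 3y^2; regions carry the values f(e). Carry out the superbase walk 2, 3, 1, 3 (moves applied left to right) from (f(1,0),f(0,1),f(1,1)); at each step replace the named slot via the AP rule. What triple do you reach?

start (-4,-3,-11) = (f(1,0),f(0,1),f(1,1))
replace slot 2: 2·((-4)+(-11)) − (-3) = -27 → (-4,-27,-11)
replace slot 3: 2·((-4)+(-27)) − (-11) = -51 → (-4,-27,-51)
replace slot 1: 2·((-27)+(-51)) − (-4) = -152 → (-152,-27,-51)
replace slot 3: 2·((-152)+(-27)) − (-51) = -307 → (-152,-27,-307)

-152,-27,-307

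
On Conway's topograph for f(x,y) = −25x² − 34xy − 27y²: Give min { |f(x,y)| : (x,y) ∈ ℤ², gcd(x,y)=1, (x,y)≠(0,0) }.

translate: b→-16 (≡34 mod 50), so (25,34,27)→(25,-16,18)
flip: (25,-16,18)→(18,16,25)
reduced (well bottom): (18,16,25) with a≤c, −a<b≤a
well minimum |f| = |-18| = 18 (negative-definite)

18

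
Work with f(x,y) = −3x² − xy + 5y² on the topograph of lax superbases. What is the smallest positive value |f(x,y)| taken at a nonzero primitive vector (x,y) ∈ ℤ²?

descent: ρ → (5,1,-3)
descent: ρ → (-3,5,3)  [lands on river]
river: ρ → (3,7,-1)
river: ρ → (-1,7,3)
river: ρ → (3,5,-3)
river: ρ → (-3,7,1)
river: ρ → (1,7,-3)
closes: descent 2, river 6
min |a| on river = 1

1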